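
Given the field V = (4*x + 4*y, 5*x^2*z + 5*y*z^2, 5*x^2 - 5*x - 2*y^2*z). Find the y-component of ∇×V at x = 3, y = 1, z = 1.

(∇×V)_2 = ∂V₁/∂z − ∂V₃/∂x
= 0 − (10*x - 5)
= -10*x + 5
At (3, 1, 1): -25.

-25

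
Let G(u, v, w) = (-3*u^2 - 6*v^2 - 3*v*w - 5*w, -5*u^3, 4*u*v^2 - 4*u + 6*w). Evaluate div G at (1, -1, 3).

∂G₁/∂u = -6*u
∂G₂/∂v = 0
∂G₃/∂w = 6
∇·G = -6*u + 6
At (1, -1, 3): 0.

0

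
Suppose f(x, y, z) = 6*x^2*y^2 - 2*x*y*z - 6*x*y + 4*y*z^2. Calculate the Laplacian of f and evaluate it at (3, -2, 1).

140

∂²f/∂x² = 12*y^2
∂²f/∂y² = 12*x^2
∂²f/∂z² = 8*y
∇²f = 12*x^2 + 12*y^2 + 8*y
At (3, -2, 1): 140.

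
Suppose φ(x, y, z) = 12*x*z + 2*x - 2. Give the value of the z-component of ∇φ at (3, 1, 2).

36

(∇φ)_3 = ∂φ/∂z = 12*x
At (3, 1, 2): 36.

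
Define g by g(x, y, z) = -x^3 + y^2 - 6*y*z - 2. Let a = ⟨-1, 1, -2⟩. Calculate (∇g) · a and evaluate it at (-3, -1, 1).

∂g/∂x = -3*x^2
∂g/∂y = 2*y - 6*z
∂g/∂z = -6*y
∇g at (-3, -1, 1) = (-27, -8, 6)
∇g · a = (-27)(-1) + (-8)(1) + (6)(-2) = 7

7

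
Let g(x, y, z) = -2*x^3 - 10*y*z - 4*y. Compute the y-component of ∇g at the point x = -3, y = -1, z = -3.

26

(∇g)_2 = ∂g/∂y = -10*z - 4
At (-3, -1, -3): 26.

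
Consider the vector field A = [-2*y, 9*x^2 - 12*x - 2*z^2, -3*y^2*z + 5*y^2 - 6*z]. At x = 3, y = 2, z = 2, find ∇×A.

(4, 0, 44)

(∇×A)₁ = ∂A₃/∂y − ∂A₂/∂z = -6*y*z + 10*y + 4*z
(∇×A)₂ = ∂A₁/∂z − ∂A₃/∂x = 0
(∇×A)₃ = ∂A₂/∂x − ∂A₁/∂y = 18*x - 10
∇×A = (-6*y*z + 10*y + 4*z, 0, 18*x - 10)
At (3, 2, 2): (4, 0, 44).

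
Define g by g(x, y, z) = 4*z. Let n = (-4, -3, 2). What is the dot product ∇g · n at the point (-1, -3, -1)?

8

∂g/∂x = 0
∂g/∂y = 0
∂g/∂z = 4
∇g at (-1, -3, -1) = (0, 0, 4)
∇g · n = (0)(-4) + (0)(-3) + (4)(2) = 8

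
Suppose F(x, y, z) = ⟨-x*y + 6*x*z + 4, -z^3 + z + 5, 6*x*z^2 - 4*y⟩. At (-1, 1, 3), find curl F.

(∇×F)₁ = ∂F₃/∂y − ∂F₂/∂z = 3*z^2 - 5
(∇×F)₂ = ∂F₁/∂z − ∂F₃/∂x = 6*x - 6*z^2
(∇×F)₃ = ∂F₂/∂x − ∂F₁/∂y = x
∇×F = (3*z^2 - 5, 6*x - 6*z^2, x)
At (-1, 1, 3): (22, -60, -1).

(22, -60, -1)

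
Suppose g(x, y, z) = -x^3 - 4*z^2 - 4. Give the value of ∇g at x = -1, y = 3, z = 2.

∂g/∂x = -3*x^2
∂g/∂y = 0
∂g/∂z = -8*z
∇g = (-3*x^2, 0, -8*z)
At (-1, 3, 2): (-3, 0, -16).

(-3, 0, -16)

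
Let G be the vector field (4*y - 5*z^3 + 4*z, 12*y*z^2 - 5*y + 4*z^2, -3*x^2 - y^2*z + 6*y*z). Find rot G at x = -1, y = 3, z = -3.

(240, -137, -4)

(∇×G)₁ = ∂G₃/∂y − ∂G₂/∂z = -26*y*z - 2*z
(∇×G)₂ = ∂G₁/∂z − ∂G₃/∂x = 6*x - 15*z^2 + 4
(∇×G)₃ = ∂G₂/∂x − ∂G₁/∂y = -4
∇×G = (-26*y*z - 2*z, 6*x - 15*z^2 + 4, -4)
At (-1, 3, -3): (240, -137, -4).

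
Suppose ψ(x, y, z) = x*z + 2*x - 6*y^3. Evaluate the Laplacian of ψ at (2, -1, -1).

36

∂²ψ/∂x² = 0
∂²ψ/∂y² = -36*y
∂²ψ/∂z² = 0
∇²ψ = -36*y
At (2, -1, -1): 36.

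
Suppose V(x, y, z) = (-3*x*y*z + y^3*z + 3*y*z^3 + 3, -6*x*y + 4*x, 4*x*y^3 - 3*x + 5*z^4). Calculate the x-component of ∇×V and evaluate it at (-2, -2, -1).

(∇×V)_1 = ∂V₃/∂y − ∂V₂/∂z
= 12*x*y^2 − (0)
= 12*x*y^2
At (-2, -2, -1): -96.

-96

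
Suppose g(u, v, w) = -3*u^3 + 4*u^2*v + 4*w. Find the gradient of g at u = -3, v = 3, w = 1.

(-153, 36, 4)

∂g/∂u = -9*u^2 + 8*u*v
∂g/∂v = 4*u^2
∂g/∂w = 4
∇g = (-9*u^2 + 8*u*v, 4*u^2, 4)
At (-3, 3, 1): (-153, 36, 4).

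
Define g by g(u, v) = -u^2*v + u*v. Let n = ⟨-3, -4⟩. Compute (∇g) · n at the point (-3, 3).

∂g/∂u = -2*u*v + v
∂g/∂v = -u^2 + u
∇g at (-3, 3) = (21, -12)
∇g · n = (21)(-3) + (-12)(-4) = -15

-15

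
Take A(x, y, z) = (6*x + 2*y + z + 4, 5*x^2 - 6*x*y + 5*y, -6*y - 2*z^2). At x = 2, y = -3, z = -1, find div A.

3

∂A₁/∂x = 6
∂A₂/∂y = -6*x + 5
∂A₃/∂z = -4*z
∇·A = -6*x - 4*z + 11
At (2, -3, -1): 3.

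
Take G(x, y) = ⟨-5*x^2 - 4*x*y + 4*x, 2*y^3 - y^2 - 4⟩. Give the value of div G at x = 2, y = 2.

∂G₁/∂x = -10*x - 4*y + 4
∂G₂/∂y = 6*y^2 - 2*y
∇·G = -10*x + 6*y^2 - 6*y + 4
At (2, 2): -4.

-4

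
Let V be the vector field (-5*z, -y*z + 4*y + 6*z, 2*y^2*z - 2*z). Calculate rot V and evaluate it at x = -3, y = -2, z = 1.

(∇×V)₁ = ∂V₃/∂y − ∂V₂/∂z = 4*y*z + y - 6
(∇×V)₂ = ∂V₁/∂z − ∂V₃/∂x = -5
(∇×V)₃ = ∂V₂/∂x − ∂V₁/∂y = 0
∇×V = (4*y*z + y - 6, -5, 0)
At (-3, -2, 1): (-16, -5, 0).

(-16, -5, 0)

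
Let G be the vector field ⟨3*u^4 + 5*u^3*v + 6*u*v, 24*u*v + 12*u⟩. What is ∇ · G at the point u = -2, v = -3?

-342

∂G₁/∂u = 12*u^3 + 15*u^2*v + 6*v
∂G₂/∂v = 24*u
∇·G = 12*u^3 + 15*u^2*v + 24*u + 6*v
At (-2, -3): -342.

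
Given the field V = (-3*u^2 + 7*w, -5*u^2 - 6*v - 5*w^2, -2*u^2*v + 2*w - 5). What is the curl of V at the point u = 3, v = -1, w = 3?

(∇×V)₁ = ∂V₃/∂v − ∂V₂/∂w = -2*u^2 + 10*w
(∇×V)₂ = ∂V₁/∂w − ∂V₃/∂u = 4*u*v + 7
(∇×V)₃ = ∂V₂/∂u − ∂V₁/∂v = -10*u
∇×V = (-2*u^2 + 10*w, 4*u*v + 7, -10*u)
At (3, -1, 3): (12, -5, -30).

(12, -5, -30)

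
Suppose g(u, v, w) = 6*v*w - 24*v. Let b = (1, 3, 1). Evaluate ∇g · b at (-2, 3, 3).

0

∂g/∂u = 0
∂g/∂v = 6*w - 24
∂g/∂w = 6*v
∇g at (-2, 3, 3) = (0, -6, 18)
∇g · b = (0)(1) + (-6)(3) + (18)(1) = 0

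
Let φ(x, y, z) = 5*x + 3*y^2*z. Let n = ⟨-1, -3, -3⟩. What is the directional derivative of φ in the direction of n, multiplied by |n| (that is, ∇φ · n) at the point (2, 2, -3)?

67

∂φ/∂x = 5
∂φ/∂y = 6*y*z
∂φ/∂z = 3*y^2
∇φ at (2, 2, -3) = (5, -36, 12)
∇φ · n = (5)(-1) + (-36)(-3) + (12)(-3) = 67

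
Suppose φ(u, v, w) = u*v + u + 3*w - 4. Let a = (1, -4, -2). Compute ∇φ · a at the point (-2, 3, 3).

6

∂φ/∂u = v + 1
∂φ/∂v = u
∂φ/∂w = 3
∇φ at (-2, 3, 3) = (4, -2, 3)
∇φ · a = (4)(1) + (-2)(-4) + (3)(-2) = 6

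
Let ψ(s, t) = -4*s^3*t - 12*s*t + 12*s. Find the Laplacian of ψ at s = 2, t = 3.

∂²ψ/∂s² = -24*s*t
∂²ψ/∂t² = 0
∇²ψ = -24*s*t
At (2, 3): -144.

-144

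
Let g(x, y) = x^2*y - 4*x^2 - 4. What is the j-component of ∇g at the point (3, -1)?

9

(∇g)_2 = ∂g/∂y = x^2
At (3, -1): 9.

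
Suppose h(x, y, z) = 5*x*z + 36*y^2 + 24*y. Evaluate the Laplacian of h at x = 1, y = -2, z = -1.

∂²h/∂x² = 0
∂²h/∂y² = 72
∂²h/∂z² = 0
∇²h = 72
At (1, -2, -1): 72.

72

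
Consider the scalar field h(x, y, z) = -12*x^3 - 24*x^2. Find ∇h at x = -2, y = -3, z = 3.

(-48, 0, 0)

∂h/∂x = -36*x^2 - 48*x
∂h/∂y = 0
∂h/∂z = 0
∇h = (-36*x^2 - 48*x, 0, 0)
At (-2, -3, 3): (-48, 0, 0).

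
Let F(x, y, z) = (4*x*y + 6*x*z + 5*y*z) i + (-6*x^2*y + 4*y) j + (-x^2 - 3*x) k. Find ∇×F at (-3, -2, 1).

(0, -31, -65)

(∇×F)₁ = ∂F₃/∂y − ∂F₂/∂z = 0
(∇×F)₂ = ∂F₁/∂z − ∂F₃/∂x = 8*x + 5*y + 3
(∇×F)₃ = ∂F₂/∂x − ∂F₁/∂y = -12*x*y - 4*x - 5*z
∇×F = (0, 8*x + 5*y + 3, -12*x*y - 4*x - 5*z)
At (-3, -2, 1): (0, -31, -65).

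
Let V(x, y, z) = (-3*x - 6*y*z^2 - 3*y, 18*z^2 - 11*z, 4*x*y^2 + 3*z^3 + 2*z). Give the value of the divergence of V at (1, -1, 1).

∂V₁/∂x = -3
∂V₂/∂y = 0
∂V₃/∂z = 9*z^2 + 2
∇·V = 9*z^2 - 1
At (1, -1, 1): 8.

8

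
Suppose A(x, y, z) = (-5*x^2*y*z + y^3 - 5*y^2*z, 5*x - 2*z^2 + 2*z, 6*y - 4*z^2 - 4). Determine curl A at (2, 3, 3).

(16, -105, 128)

(∇×A)₁ = ∂A₃/∂y − ∂A₂/∂z = 4*z + 4
(∇×A)₂ = ∂A₁/∂z − ∂A₃/∂x = -5*x^2*y - 5*y^2
(∇×A)₃ = ∂A₂/∂x − ∂A₁/∂y = 5*x^2*z - 3*y^2 + 10*y*z + 5
∇×A = (4*z + 4, -5*x^2*y - 5*y^2, 5*x^2*z - 3*y^2 + 10*y*z + 5)
At (2, 3, 3): (16, -105, 128).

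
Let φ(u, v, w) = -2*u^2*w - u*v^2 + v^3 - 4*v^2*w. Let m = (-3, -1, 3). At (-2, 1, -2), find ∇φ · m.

-8

∂φ/∂u = -4*u*w - v^2
∂φ/∂v = -2*u*v + 3*v^2 - 8*v*w
∂φ/∂w = -2*u^2 - 4*v^2
∇φ at (-2, 1, -2) = (-17, 23, -12)
∇φ · m = (-17)(-3) + (23)(-1) + (-12)(3) = -8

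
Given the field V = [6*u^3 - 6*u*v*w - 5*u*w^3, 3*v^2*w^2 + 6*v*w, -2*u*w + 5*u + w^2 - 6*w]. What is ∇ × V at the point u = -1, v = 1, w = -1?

(0, 14, 6)

(∇×V)₁ = ∂V₃/∂v − ∂V₂/∂w = -6*v^2*w - 6*v
(∇×V)₂ = ∂V₁/∂w − ∂V₃/∂u = -6*u*v - 15*u*w^2 + 2*w - 5
(∇×V)₃ = ∂V₂/∂u − ∂V₁/∂v = 6*u*w
∇×V = (-6*v^2*w - 6*v, -6*u*v - 15*u*w^2 + 2*w - 5, 6*u*w)
At (-1, 1, -1): (0, 14, 6).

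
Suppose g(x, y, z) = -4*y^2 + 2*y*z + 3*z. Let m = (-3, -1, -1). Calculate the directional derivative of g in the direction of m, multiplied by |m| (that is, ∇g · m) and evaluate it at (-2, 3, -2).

∂g/∂x = 0
∂g/∂y = -8*y + 2*z
∂g/∂z = 2*y + 3
∇g at (-2, 3, -2) = (0, -28, 9)
∇g · m = (0)(-3) + (-28)(-1) + (9)(-1) = 19

19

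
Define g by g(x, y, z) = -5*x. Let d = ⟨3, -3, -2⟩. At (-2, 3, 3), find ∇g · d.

∂g/∂x = -5
∂g/∂y = 0
∂g/∂z = 0
∇g at (-2, 3, 3) = (-5, 0, 0)
∇g · d = (-5)(3) + (0)(-3) + (0)(-2) = -15

-15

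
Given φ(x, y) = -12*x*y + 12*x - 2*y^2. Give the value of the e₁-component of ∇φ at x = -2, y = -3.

48

(∇φ)_1 = ∂φ/∂x = -12*y + 12
At (-2, -3): 48.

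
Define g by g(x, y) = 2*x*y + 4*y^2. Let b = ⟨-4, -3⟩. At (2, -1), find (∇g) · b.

20

∂g/∂x = 2*y
∂g/∂y = 2*x + 8*y
∇g at (2, -1) = (-2, -4)
∇g · b = (-2)(-4) + (-4)(-3) = 20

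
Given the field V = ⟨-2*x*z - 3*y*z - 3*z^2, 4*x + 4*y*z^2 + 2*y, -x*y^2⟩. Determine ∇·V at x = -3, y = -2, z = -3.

∂V₁/∂x = -2*z
∂V₂/∂y = 4*z^2 + 2
∂V₃/∂z = 0
∇·V = 4*z^2 - 2*z + 2
At (-3, -2, -3): 44.

44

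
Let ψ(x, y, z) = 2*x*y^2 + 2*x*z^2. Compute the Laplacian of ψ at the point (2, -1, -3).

∂²ψ/∂x² = 0
∂²ψ/∂y² = 4*x
∂²ψ/∂z² = 4*x
∇²ψ = 8*x
At (2, -1, -3): 16.

16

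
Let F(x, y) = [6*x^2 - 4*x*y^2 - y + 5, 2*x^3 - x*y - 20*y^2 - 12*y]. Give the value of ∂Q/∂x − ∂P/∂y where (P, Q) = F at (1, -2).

∂F₂/∂x = 6*x^2 - y
∂F₁/∂y = -8*x*y - 1
Scalar curl = 6*x^2 + 8*x*y - y + 1
At (1, -2): -7.

-7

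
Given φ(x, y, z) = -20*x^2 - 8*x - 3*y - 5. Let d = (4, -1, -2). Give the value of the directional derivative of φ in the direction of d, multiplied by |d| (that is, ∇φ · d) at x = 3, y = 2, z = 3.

-509

∂φ/∂x = -40*x - 8
∂φ/∂y = -3
∂φ/∂z = 0
∇φ at (3, 2, 3) = (-128, -3, 0)
∇φ · d = (-128)(4) + (-3)(-1) + (0)(-2) = -509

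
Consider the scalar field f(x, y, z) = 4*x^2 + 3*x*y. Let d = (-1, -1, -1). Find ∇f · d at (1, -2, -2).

∂f/∂x = 8*x + 3*y
∂f/∂y = 3*x
∂f/∂z = 0
∇f at (1, -2, -2) = (2, 3, 0)
∇f · d = (2)(-1) + (3)(-1) + (0)(-1) = -5

-5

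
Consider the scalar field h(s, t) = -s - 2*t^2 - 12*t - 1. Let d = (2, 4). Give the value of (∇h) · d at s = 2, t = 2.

∂h/∂s = -1
∂h/∂t = -4*t - 12
∇h at (2, 2) = (-1, -20)
∇h · d = (-1)(2) + (-20)(4) = -82

-82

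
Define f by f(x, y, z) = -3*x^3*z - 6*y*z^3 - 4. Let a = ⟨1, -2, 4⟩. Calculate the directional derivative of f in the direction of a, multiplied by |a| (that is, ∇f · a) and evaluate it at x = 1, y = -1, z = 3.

933

∂f/∂x = -9*x^2*z
∂f/∂y = -6*z^3
∂f/∂z = -3*x^3 - 18*y*z^2
∇f at (1, -1, 3) = (-27, -162, 159)
∇f · a = (-27)(1) + (-162)(-2) + (159)(4) = 933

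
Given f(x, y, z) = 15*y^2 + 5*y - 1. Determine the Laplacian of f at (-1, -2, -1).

∂²f/∂x² = 0
∂²f/∂y² = 30
∂²f/∂z² = 0
∇²f = 30
At (-1, -2, -1): 30.

30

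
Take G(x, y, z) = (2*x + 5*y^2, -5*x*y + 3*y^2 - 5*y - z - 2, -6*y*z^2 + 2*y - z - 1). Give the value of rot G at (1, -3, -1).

(-3, 0, 45)

(∇×G)₁ = ∂G₃/∂y − ∂G₂/∂z = -6*z^2 + 3
(∇×G)₂ = ∂G₁/∂z − ∂G₃/∂x = 0
(∇×G)₃ = ∂G₂/∂x − ∂G₁/∂y = -15*y
∇×G = (-6*z^2 + 3, 0, -15*y)
At (1, -3, -1): (-3, 0, 45).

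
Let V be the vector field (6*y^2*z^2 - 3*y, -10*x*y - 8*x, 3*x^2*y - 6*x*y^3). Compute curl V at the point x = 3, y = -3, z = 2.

(-459, 108, 169)

(∇×V)₁ = ∂V₃/∂y − ∂V₂/∂z = 3*x^2 - 18*x*y^2
(∇×V)₂ = ∂V₁/∂z − ∂V₃/∂x = -6*x*y + 6*y^3 + 12*y^2*z
(∇×V)₃ = ∂V₂/∂x − ∂V₁/∂y = -12*y*z^2 - 10*y - 5
∇×V = (3*x^2 - 18*x*y^2, -6*x*y + 6*y^3 + 12*y^2*z, -12*y*z^2 - 10*y - 5)
At (3, -3, 2): (-459, 108, 169).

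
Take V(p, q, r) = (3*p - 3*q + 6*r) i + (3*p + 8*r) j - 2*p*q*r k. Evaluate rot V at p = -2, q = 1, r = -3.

(-20, 0, 6)

(∇×V)₁ = ∂V₃/∂q − ∂V₂/∂r = -2*p*r - 8
(∇×V)₂ = ∂V₁/∂r − ∂V₃/∂p = 2*q*r + 6
(∇×V)₃ = ∂V₂/∂p − ∂V₁/∂q = 6
∇×V = (-2*p*r - 8, 2*q*r + 6, 6)
At (-2, 1, -3): (-20, 0, 6).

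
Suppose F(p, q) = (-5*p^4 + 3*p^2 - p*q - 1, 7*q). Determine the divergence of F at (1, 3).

∂F₁/∂p = -20*p^3 + 6*p - q
∂F₂/∂q = 7
∇·F = -20*p^3 + 6*p - q + 7
At (1, 3): -10.

-10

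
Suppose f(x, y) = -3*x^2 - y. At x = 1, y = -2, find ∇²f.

∂²f/∂x² = -6
∂²f/∂y² = 0
∇²f = -6
At (1, -2): -6.

-6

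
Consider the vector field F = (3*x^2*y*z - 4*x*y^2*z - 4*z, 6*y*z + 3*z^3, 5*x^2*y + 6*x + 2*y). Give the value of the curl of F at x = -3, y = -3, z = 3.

(-16, -73, 135)

(∇×F)₁ = ∂F₃/∂y − ∂F₂/∂z = 5*x^2 - 6*y - 9*z^2 + 2
(∇×F)₂ = ∂F₁/∂z − ∂F₃/∂x = 3*x^2*y - 4*x*y^2 - 10*x*y - 10
(∇×F)₃ = ∂F₂/∂x − ∂F₁/∂y = -3*x^2*z + 8*x*y*z
∇×F = (5*x^2 - 6*y - 9*z^2 + 2, 3*x^2*y - 4*x*y^2 - 10*x*y - 10, -3*x^2*z + 8*x*y*z)
At (-3, -3, 3): (-16, -73, 135).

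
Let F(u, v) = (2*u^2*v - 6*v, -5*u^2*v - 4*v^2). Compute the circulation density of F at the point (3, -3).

∂F₂/∂u = -10*u*v
∂F₁/∂v = 2*u^2 - 6
Scalar curl = -2*u^2 - 10*u*v + 6
At (3, -3): 78.

78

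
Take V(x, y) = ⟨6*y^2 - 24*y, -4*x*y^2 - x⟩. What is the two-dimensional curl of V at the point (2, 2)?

-17

∂V₂/∂x = -4*y^2 - 1
∂V₁/∂y = 12*y - 24
Scalar curl = -4*y^2 - 12*y + 23
At (2, 2): -17.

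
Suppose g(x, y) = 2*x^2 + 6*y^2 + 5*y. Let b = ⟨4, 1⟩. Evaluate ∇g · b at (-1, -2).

-35

∂g/∂x = 4*x
∂g/∂y = 12*y + 5
∇g at (-1, -2) = (-4, -19)
∇g · b = (-4)(4) + (-19)(1) = -35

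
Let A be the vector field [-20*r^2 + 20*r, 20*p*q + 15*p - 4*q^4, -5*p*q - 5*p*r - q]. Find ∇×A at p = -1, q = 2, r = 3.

(∇×A)₁ = ∂A₃/∂q − ∂A₂/∂r = -5*p - 1
(∇×A)₂ = ∂A₁/∂r − ∂A₃/∂p = 5*q - 35*r + 20
(∇×A)₃ = ∂A₂/∂p − ∂A₁/∂q = 20*q + 15
∇×A = (-5*p - 1, 5*q - 35*r + 20, 20*q + 15)
At (-1, 2, 3): (4, -75, 55).

(4, -75, 55)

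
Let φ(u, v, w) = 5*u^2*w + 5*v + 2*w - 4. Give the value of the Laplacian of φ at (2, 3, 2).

∂²φ/∂u² = 10*w
∂²φ/∂v² = 0
∂²φ/∂w² = 0
∇²φ = 10*w
At (2, 3, 2): 20.

20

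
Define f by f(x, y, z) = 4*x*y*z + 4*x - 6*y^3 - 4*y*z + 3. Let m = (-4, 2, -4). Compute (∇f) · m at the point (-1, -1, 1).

∂f/∂x = 4*y*z + 4
∂f/∂y = 4*x*z - 18*y^2 - 4*z
∂f/∂z = 4*x*y - 4*y
∇f at (-1, -1, 1) = (0, -26, 8)
∇f · m = (0)(-4) + (-26)(2) + (8)(-4) = -84

-84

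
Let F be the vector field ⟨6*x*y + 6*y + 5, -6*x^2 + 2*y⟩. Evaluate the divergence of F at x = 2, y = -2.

∂F₁/∂x = 6*y
∂F₂/∂y = 2
∇·F = 6*y + 2
At (2, -2): -10.

-10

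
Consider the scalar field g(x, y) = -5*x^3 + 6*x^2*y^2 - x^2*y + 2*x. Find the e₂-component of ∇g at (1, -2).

(∇g)_2 = ∂g/∂y = 12*x^2*y - x^2
At (1, -2): -25.

-25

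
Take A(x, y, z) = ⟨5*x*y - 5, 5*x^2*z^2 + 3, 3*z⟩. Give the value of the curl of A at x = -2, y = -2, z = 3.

(-120, 0, -170)

(∇×A)₁ = ∂A₃/∂y − ∂A₂/∂z = -10*x^2*z
(∇×A)₂ = ∂A₁/∂z − ∂A₃/∂x = 0
(∇×A)₃ = ∂A₂/∂x − ∂A₁/∂y = 10*x*z^2 - 5*x
∇×A = (-10*x^2*z, 0, 10*x*z^2 - 5*x)
At (-2, -2, 3): (-120, 0, -170).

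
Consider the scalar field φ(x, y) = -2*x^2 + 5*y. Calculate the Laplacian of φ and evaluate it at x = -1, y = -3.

-4

∂²φ/∂x² = -4
∂²φ/∂y² = 0
∇²φ = -4
At (-1, -3): -4.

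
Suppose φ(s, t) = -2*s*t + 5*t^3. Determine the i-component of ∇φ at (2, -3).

6

(∇φ)_1 = ∂φ/∂s = -2*t
At (2, -3): 6.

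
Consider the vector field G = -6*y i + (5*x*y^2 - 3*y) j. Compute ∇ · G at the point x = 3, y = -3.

-93

∂G₁/∂x = 0
∂G₂/∂y = 10*x*y - 3
∇·G = 10*x*y - 3
At (3, -3): -93.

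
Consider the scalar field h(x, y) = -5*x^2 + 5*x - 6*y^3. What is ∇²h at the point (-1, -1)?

26

∂²h/∂x² = -10
∂²h/∂y² = -36*y
∇²h = -36*y - 10
At (-1, -1): 26.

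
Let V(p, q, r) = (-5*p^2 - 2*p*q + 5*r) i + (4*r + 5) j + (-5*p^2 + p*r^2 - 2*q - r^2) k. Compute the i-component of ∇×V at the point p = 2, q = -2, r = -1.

(∇×V)_1 = ∂V₃/∂q − ∂V₂/∂r
= -2 − (4)
= -6
At (2, -2, -1): -6.

-6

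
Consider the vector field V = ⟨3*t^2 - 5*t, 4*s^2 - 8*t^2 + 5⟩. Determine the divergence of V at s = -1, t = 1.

∂V₁/∂s = 0
∂V₂/∂t = -16*t
∇·V = -16*t
At (-1, 1): -16.

-16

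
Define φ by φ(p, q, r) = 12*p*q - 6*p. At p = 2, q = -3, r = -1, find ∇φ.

(-42, 24, 0)

∂φ/∂p = 12*q - 6
∂φ/∂q = 12*p
∂φ/∂r = 0
∇φ = (12*q - 6, 12*p, 0)
At (2, -3, -1): (-42, 24, 0).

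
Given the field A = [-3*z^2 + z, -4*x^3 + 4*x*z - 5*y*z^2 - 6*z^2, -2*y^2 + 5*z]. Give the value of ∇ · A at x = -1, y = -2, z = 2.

∂A₁/∂x = 0
∂A₂/∂y = -5*z^2
∂A₃/∂z = 5
∇·A = -5*z^2 + 5
At (-1, -2, 2): -15.

-15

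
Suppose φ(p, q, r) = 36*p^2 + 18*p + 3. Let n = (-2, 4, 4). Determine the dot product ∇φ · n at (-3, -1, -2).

396

∂φ/∂p = 72*p + 18
∂φ/∂q = 0
∂φ/∂r = 0
∇φ at (-3, -1, -2) = (-198, 0, 0)
∇φ · n = (-198)(-2) + (0)(4) + (0)(4) = 396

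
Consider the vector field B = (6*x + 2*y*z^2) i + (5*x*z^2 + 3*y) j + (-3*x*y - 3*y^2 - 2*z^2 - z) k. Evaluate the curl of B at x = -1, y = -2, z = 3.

(∇×B)₁ = ∂B₃/∂y − ∂B₂/∂z = -10*x*z - 3*x - 6*y
(∇×B)₂ = ∂B₁/∂z − ∂B₃/∂x = 4*y*z + 3*y
(∇×B)₃ = ∂B₂/∂x − ∂B₁/∂y = 3*z^2
∇×B = (-10*x*z - 3*x - 6*y, 4*y*z + 3*y, 3*z^2)
At (-1, -2, 3): (45, -30, 27).

(45, -30, 27)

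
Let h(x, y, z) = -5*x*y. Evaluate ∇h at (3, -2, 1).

∂h/∂x = -5*y
∂h/∂y = -5*x
∂h/∂z = 0
∇h = (-5*y, -5*x, 0)
At (3, -2, 1): (10, -15, 0).

(10, -15, 0)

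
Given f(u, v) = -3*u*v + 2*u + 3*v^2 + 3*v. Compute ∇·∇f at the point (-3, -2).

∂²f/∂u² = 0
∂²f/∂v² = 6
∇²f = 6
At (-3, -2): 6.

6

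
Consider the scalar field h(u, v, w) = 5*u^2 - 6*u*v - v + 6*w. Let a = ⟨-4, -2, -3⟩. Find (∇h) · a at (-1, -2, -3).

∂h/∂u = 10*u - 6*v
∂h/∂v = -6*u - 1
∂h/∂w = 6
∇h at (-1, -2, -3) = (2, 5, 6)
∇h · a = (2)(-4) + (5)(-2) + (6)(-3) = -36

-36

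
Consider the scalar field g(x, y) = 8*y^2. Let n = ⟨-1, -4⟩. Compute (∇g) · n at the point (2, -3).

∂g/∂x = 0
∂g/∂y = 16*y
∇g at (2, -3) = (0, -48)
∇g · n = (0)(-1) + (-48)(-4) = 192

192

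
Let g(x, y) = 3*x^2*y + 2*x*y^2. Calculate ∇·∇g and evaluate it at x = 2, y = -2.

∂²g/∂x² = 6*y
∂²g/∂y² = 4*x
∇²g = 4*x + 6*y
At (2, -2): -4.

-4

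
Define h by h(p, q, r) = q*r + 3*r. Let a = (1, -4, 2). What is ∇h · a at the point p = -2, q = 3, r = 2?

4

∂h/∂p = 0
∂h/∂q = r
∂h/∂r = q + 3
∇h at (-2, 3, 2) = (0, 2, 6)
∇h · a = (0)(1) + (2)(-4) + (6)(2) = 4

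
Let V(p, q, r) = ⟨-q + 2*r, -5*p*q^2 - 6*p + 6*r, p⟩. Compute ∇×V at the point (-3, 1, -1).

(∇×V)₁ = ∂V₃/∂q − ∂V₂/∂r = -6
(∇×V)₂ = ∂V₁/∂r − ∂V₃/∂p = 1
(∇×V)₃ = ∂V₂/∂p − ∂V₁/∂q = -5*q^2 - 5
∇×V = (-6, 1, -5*q^2 - 5)
At (-3, 1, -1): (-6, 1, -10).

(-6, 1, -10)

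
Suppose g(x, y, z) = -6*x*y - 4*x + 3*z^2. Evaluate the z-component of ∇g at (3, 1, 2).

12

(∇g)_3 = ∂g/∂z = 6*z
At (3, 1, 2): 12.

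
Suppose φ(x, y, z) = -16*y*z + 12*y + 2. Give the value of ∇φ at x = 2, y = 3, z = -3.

(0, 60, -48)

∂φ/∂x = 0
∂φ/∂y = -16*z + 12
∂φ/∂z = -16*y
∇φ = (0, -16*z + 12, -16*y)
At (2, 3, -3): (0, 60, -48).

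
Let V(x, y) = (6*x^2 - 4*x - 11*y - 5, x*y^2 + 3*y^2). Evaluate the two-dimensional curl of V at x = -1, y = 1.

12

∂V₂/∂x = y^2
∂V₁/∂y = -11
Scalar curl = y^2 + 11
At (-1, 1): 12.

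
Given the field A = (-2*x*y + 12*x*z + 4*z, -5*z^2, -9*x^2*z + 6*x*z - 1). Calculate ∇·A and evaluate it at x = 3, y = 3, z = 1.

-57

∂A₁/∂x = -2*y + 12*z
∂A₂/∂y = 0
∂A₃/∂z = -9*x^2 + 6*x
∇·A = -9*x^2 + 6*x - 2*y + 12*z
At (3, 3, 1): -57.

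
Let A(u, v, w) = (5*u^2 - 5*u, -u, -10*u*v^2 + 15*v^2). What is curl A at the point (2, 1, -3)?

(∇×A)₁ = ∂A₃/∂v − ∂A₂/∂w = -20*u*v + 30*v
(∇×A)₂ = ∂A₁/∂w − ∂A₃/∂u = 10*v^2
(∇×A)₃ = ∂A₂/∂u − ∂A₁/∂v = -1
∇×A = (-20*u*v + 30*v, 10*v^2, -1)
At (2, 1, -3): (-10, 10, -1).

(-10, 10, -1)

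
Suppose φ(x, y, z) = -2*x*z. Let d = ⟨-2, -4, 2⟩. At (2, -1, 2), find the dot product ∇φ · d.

0

∂φ/∂x = -2*z
∂φ/∂y = 0
∂φ/∂z = -2*x
∇φ at (2, -1, 2) = (-4, 0, -4)
∇φ · d = (-4)(-2) + (0)(-4) + (-4)(2) = 0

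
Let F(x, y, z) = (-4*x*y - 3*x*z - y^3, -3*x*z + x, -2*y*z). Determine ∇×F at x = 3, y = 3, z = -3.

(15, -9, 49)

(∇×F)₁ = ∂F₃/∂y − ∂F₂/∂z = 3*x - 2*z
(∇×F)₂ = ∂F₁/∂z − ∂F₃/∂x = -3*x
(∇×F)₃ = ∂F₂/∂x − ∂F₁/∂y = 4*x + 3*y^2 - 3*z + 1
∇×F = (3*x - 2*z, -3*x, 4*x + 3*y^2 - 3*z + 1)
At (3, 3, -3): (15, -9, 49).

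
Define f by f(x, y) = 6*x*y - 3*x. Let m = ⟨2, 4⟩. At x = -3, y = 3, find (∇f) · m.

-42

∂f/∂x = 6*y - 3
∂f/∂y = 6*x
∇f at (-3, 3) = (15, -18)
∇f · m = (15)(2) + (-18)(4) = -42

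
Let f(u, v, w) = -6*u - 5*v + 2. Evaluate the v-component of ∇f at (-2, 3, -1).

-5

(∇f)_2 = ∂f/∂v = -5
At (-2, 3, -1): -5.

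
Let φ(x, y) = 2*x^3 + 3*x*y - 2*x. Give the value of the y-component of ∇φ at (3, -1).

(∇φ)_2 = ∂φ/∂y = 3*x
At (3, -1): 9.

9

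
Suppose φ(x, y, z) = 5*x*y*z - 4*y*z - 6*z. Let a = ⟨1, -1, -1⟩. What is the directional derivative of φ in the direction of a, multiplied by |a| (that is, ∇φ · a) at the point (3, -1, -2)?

49

∂φ/∂x = 5*y*z
∂φ/∂y = 5*x*z - 4*z
∂φ/∂z = 5*x*y - 4*y - 6
∇φ at (3, -1, -2) = (10, -22, -17)
∇φ · a = (10)(1) + (-22)(-1) + (-17)(-1) = 49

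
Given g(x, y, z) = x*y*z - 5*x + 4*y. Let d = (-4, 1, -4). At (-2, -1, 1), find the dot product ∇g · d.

18

∂g/∂x = y*z - 5
∂g/∂y = x*z + 4
∂g/∂z = x*y
∇g at (-2, -1, 1) = (-6, 2, 2)
∇g · d = (-6)(-4) + (2)(1) + (2)(-4) = 18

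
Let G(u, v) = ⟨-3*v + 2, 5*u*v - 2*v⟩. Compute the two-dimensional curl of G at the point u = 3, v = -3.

∂G₂/∂u = 5*v
∂G₁/∂v = -3
Scalar curl = 5*v + 3
At (3, -3): -12.

-12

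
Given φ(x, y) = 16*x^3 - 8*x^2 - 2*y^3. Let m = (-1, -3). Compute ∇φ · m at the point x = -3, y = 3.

-318

∂φ/∂x = 48*x^2 - 16*x
∂φ/∂y = -6*y^2
∇φ at (-3, 3) = (480, -54)
∇φ · m = (480)(-1) + (-54)(-3) = -318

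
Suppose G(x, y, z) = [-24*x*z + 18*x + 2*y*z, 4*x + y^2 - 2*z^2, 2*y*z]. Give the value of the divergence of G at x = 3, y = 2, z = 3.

-46

∂G₁/∂x = -24*z + 18
∂G₂/∂y = 2*y
∂G₃/∂z = 2*y
∇·G = 4*y - 24*z + 18
At (3, 2, 3): -46.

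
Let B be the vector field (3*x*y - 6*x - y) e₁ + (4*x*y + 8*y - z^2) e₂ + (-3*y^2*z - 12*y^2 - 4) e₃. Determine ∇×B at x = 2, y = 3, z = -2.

(-40, 0, 7)

(∇×B)₁ = ∂B₃/∂y − ∂B₂/∂z = -6*y*z - 24*y + 2*z
(∇×B)₂ = ∂B₁/∂z − ∂B₃/∂x = 0
(∇×B)₃ = ∂B₂/∂x − ∂B₁/∂y = -3*x + 4*y + 1
∇×B = (-6*y*z - 24*y + 2*z, 0, -3*x + 4*y + 1)
At (2, 3, -2): (-40, 0, 7).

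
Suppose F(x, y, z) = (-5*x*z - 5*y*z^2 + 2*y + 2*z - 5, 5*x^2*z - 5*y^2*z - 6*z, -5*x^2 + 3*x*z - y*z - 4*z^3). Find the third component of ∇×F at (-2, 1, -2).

(∇×F)_3 = ∂F₂/∂x − ∂F₁/∂y
= 10*x*z − (-5*z^2 + 2)
= 10*x*z + 5*z^2 - 2
At (-2, 1, -2): 58.

58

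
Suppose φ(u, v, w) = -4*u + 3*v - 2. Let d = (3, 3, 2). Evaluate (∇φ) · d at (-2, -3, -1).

∂φ/∂u = -4
∂φ/∂v = 3
∂φ/∂w = 0
∇φ at (-2, -3, -1) = (-4, 3, 0)
∇φ · d = (-4)(3) + (3)(3) + (0)(2) = -3

-3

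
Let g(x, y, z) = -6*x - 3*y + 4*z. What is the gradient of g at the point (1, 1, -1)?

(-6, -3, 4)

∂g/∂x = -6
∂g/∂y = -3
∂g/∂z = 4
∇g = (-6, -3, 4)
At (1, 1, -1): (-6, -3, 4).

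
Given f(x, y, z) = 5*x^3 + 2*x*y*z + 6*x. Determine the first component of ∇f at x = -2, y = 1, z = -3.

60

(∇f)_1 = ∂f/∂x = 15*x^2 + 2*y*z + 6
At (-2, 1, -3): 60.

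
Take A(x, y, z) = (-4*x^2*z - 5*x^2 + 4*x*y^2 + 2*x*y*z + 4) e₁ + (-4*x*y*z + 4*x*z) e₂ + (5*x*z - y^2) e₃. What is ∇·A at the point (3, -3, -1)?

63

∂A₁/∂x = -8*x*z - 10*x + 4*y^2 + 2*y*z
∂A₂/∂y = -4*x*z
∂A₃/∂z = 5*x
∇·A = -12*x*z - 5*x + 4*y^2 + 2*y*z
At (3, -3, -1): 63.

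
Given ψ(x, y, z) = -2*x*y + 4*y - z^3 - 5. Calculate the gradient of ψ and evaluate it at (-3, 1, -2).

∂ψ/∂x = -2*y
∂ψ/∂y = -2*x + 4
∂ψ/∂z = -3*z^2
∇ψ = (-2*y, -2*x + 4, -3*z^2)
At (-3, 1, -2): (-2, 10, -12).

(-2, 10, -12)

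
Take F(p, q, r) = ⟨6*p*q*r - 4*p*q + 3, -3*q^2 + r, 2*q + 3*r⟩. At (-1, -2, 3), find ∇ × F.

(1, 12, 14)

(∇×F)₁ = ∂F₃/∂q − ∂F₂/∂r = 1
(∇×F)₂ = ∂F₁/∂r − ∂F₃/∂p = 6*p*q
(∇×F)₃ = ∂F₂/∂p − ∂F₁/∂q = -6*p*r + 4*p
∇×F = (1, 6*p*q, -6*p*r + 4*p)
At (-1, -2, 3): (1, 12, 14).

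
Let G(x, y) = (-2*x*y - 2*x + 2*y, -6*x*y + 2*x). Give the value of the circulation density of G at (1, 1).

-4

∂G₂/∂x = -6*y + 2
∂G₁/∂y = -2*x + 2
Scalar curl = 2*x - 6*y
At (1, 1): -4.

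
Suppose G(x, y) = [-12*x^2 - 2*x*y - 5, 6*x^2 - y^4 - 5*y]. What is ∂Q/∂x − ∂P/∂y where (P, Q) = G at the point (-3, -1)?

∂G₂/∂x = 12*x
∂G₁/∂y = -2*x
Scalar curl = 14*x
At (-3, -1): -42.

-42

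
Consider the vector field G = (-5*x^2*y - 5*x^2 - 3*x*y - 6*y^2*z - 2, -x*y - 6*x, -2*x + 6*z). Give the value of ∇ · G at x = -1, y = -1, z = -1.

10

∂G₁/∂x = -10*x*y - 10*x - 3*y
∂G₂/∂y = -x
∂G₃/∂z = 6
∇·G = -10*x*y - 11*x - 3*y + 6
At (-1, -1, -1): 10.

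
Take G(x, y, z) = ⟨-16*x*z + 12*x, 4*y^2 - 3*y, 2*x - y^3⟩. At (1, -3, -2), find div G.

∂G₁/∂x = -16*z + 12
∂G₂/∂y = 8*y - 3
∂G₃/∂z = 0
∇·G = 8*y - 16*z + 9
At (1, -3, -2): 17.

17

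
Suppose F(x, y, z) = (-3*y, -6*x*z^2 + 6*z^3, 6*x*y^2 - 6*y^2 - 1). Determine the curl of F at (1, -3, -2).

(∇×F)₁ = ∂F₃/∂y − ∂F₂/∂z = 12*x*y + 12*x*z - 12*y - 18*z^2
(∇×F)₂ = ∂F₁/∂z − ∂F₃/∂x = -6*y^2
(∇×F)₃ = ∂F₂/∂x − ∂F₁/∂y = -6*z^2 + 3
∇×F = (12*x*y + 12*x*z - 12*y - 18*z^2, -6*y^2, -6*z^2 + 3)
At (1, -3, -2): (-96, -54, -21).

(-96, -54, -21)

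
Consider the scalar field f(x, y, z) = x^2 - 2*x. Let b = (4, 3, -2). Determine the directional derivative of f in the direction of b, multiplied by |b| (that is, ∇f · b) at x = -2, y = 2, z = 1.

∂f/∂x = 2*x - 2
∂f/∂y = 0
∂f/∂z = 0
∇f at (-2, 2, 1) = (-6, 0, 0)
∇f · b = (-6)(4) + (0)(3) + (0)(-2) = -24

-24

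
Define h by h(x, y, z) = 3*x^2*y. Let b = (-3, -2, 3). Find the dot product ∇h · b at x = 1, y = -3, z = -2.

48

∂h/∂x = 6*x*y
∂h/∂y = 3*x^2
∂h/∂z = 0
∇h at (1, -3, -2) = (-18, 3, 0)
∇h · b = (-18)(-3) + (3)(-2) + (0)(3) = 48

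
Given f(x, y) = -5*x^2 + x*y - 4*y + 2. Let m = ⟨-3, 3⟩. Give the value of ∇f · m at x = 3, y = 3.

∂f/∂x = -10*x + y
∂f/∂y = x - 4
∇f at (3, 3) = (-27, -1)
∇f · m = (-27)(-3) + (-1)(3) = 78

78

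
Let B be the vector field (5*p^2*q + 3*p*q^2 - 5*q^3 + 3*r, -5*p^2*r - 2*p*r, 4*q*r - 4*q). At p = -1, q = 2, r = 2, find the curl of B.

(∇×B)₁ = ∂B₃/∂q − ∂B₂/∂r = 5*p^2 + 2*p + 4*r - 4
(∇×B)₂ = ∂B₁/∂r − ∂B₃/∂p = 3
(∇×B)₃ = ∂B₂/∂p − ∂B₁/∂q = -5*p^2 - 6*p*q - 10*p*r + 15*q^2 - 2*r
∇×B = (5*p^2 + 2*p + 4*r - 4, 3, -5*p^2 - 6*p*q - 10*p*r + 15*q^2 - 2*r)
At (-1, 2, 2): (7, 3, 83).

(7, 3, 83)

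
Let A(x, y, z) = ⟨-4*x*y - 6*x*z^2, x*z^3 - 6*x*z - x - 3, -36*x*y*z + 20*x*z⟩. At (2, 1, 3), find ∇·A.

-90

∂A₁/∂x = -4*y - 6*z^2
∂A₂/∂y = 0
∂A₃/∂z = -36*x*y + 20*x
∇·A = -36*x*y + 20*x - 4*y - 6*z^2
At (2, 1, 3): -90.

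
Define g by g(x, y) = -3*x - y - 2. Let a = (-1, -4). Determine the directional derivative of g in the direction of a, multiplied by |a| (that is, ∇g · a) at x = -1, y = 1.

7

∂g/∂x = -3
∂g/∂y = -1
∇g at (-1, 1) = (-3, -1)
∇g · a = (-3)(-1) + (-1)(-4) = 7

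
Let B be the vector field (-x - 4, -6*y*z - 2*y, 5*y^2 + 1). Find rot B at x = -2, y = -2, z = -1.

(∇×B)₁ = ∂B₃/∂y − ∂B₂/∂z = 16*y
(∇×B)₂ = ∂B₁/∂z − ∂B₃/∂x = 0
(∇×B)₃ = ∂B₂/∂x − ∂B₁/∂y = 0
∇×B = (16*y, 0, 0)
At (-2, -2, -1): (-32, 0, 0).

(-32, 0, 0)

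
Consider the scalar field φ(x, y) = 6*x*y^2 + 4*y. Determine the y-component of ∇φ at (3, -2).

-68

(∇φ)_2 = ∂φ/∂y = 12*x*y + 4
At (3, -2): -68.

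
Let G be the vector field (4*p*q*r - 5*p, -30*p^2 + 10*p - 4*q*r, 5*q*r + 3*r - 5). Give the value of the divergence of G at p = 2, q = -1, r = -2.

∂G₁/∂p = 4*q*r - 5
∂G₂/∂q = -4*r
∂G₃/∂r = 5*q + 3
∇·G = 4*q*r + 5*q - 4*r - 2
At (2, -1, -2): 9.

9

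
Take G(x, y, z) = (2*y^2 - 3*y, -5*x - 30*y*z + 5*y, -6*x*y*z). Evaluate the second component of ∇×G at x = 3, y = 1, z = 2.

(∇×G)_2 = ∂G₁/∂z − ∂G₃/∂x
= 0 − (-6*y*z)
= 6*y*z
At (3, 1, 2): 12.

12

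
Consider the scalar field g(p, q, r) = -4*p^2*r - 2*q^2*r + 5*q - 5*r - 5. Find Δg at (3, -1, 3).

∂²g/∂p² = -8*r
∂²g/∂q² = -4*r
∂²g/∂r² = 0
∇²g = -12*r
At (3, -1, 3): -36.

-36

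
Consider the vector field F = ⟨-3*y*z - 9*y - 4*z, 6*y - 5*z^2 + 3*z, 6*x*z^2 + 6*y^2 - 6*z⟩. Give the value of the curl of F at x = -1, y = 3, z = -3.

(∇×F)₁ = ∂F₃/∂y − ∂F₂/∂z = 12*y + 10*z - 3
(∇×F)₂ = ∂F₁/∂z − ∂F₃/∂x = -3*y - 6*z^2 - 4
(∇×F)₃ = ∂F₂/∂x − ∂F₁/∂y = 3*z + 9
∇×F = (12*y + 10*z - 3, -3*y - 6*z^2 - 4, 3*z + 9)
At (-1, 3, -3): (3, -67, 0).

(3, -67, 0)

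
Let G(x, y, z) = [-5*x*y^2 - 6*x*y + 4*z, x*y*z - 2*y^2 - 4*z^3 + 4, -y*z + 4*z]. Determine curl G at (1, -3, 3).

(∇×G)₁ = ∂G₃/∂y − ∂G₂/∂z = -x*y + 12*z^2 - z
(∇×G)₂ = ∂G₁/∂z − ∂G₃/∂x = 4
(∇×G)₃ = ∂G₂/∂x − ∂G₁/∂y = 10*x*y + 6*x + y*z
∇×G = (-x*y + 12*z^2 - z, 4, 10*x*y + 6*x + y*z)
At (1, -3, 3): (108, 4, -33).

(108, 4, -33)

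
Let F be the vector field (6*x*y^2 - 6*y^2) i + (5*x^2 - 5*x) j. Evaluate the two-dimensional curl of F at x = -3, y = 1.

∂F₂/∂x = 10*x - 5
∂F₁/∂y = 12*x*y - 12*y
Scalar curl = -12*x*y + 10*x + 12*y - 5
At (-3, 1): 13.

13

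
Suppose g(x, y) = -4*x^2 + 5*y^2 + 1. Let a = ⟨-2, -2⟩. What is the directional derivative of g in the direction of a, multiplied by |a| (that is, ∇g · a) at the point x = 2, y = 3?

-28

∂g/∂x = -8*x
∂g/∂y = 10*y
∇g at (2, 3) = (-16, 30)
∇g · a = (-16)(-2) + (30)(-2) = -28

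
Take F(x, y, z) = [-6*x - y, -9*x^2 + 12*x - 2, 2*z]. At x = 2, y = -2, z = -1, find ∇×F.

(∇×F)₁ = ∂F₃/∂y − ∂F₂/∂z = 0
(∇×F)₂ = ∂F₁/∂z − ∂F₃/∂x = 0
(∇×F)₃ = ∂F₂/∂x − ∂F₁/∂y = -18*x + 13
∇×F = (0, 0, -18*x + 13)
At (2, -2, -1): (0, 0, -23).

(0, 0, -23)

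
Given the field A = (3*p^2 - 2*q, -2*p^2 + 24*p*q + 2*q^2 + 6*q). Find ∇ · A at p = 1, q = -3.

24

∂A₁/∂p = 6*p
∂A₂/∂q = 24*p + 4*q + 6
∇·A = 30*p + 4*q + 6
At (1, -3): 24.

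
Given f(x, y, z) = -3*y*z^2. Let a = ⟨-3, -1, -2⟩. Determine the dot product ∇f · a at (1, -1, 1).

-9

∂f/∂x = 0
∂f/∂y = -3*z^2
∂f/∂z = -6*y*z
∇f at (1, -1, 1) = (0, -3, 6)
∇f · a = (0)(-3) + (-3)(-1) + (6)(-2) = -9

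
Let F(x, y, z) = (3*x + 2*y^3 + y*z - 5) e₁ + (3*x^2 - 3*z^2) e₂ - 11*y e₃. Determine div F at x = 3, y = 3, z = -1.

∂F₁/∂x = 3
∂F₂/∂y = 0
∂F₃/∂z = 0
∇·F = 3
At (3, 3, -1): 3.

3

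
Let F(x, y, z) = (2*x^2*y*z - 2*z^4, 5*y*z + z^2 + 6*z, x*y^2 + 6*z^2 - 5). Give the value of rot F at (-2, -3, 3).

(∇×F)₁ = ∂F₃/∂y − ∂F₂/∂z = 2*x*y - 5*y - 2*z - 6
(∇×F)₂ = ∂F₁/∂z − ∂F₃/∂x = 2*x^2*y - y^2 - 8*z^3
(∇×F)₃ = ∂F₂/∂x − ∂F₁/∂y = -2*x^2*z
∇×F = (2*x*y - 5*y - 2*z - 6, 2*x^2*y - y^2 - 8*z^3, -2*x^2*z)
At (-2, -3, 3): (15, -249, -24).

(15, -249, -24)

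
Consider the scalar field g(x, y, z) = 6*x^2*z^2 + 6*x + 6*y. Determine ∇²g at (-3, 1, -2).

∂²g/∂x² = 12*z^2
∂²g/∂y² = 0
∂²g/∂z² = 12*x^2
∇²g = 12*x^2 + 12*z^2
At (-3, 1, -2): 156.

156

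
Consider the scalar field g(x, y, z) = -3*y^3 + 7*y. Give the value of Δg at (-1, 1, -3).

-18

∂²g/∂x² = 0
∂²g/∂y² = -18*y
∂²g/∂z² = 0
∇²g = -18*y
At (-1, 1, -3): -18.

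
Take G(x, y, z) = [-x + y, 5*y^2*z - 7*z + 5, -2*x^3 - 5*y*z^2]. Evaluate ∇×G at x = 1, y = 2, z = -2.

(-33, 6, -1)

(∇×G)₁ = ∂G₃/∂y − ∂G₂/∂z = -5*y^2 - 5*z^2 + 7
(∇×G)₂ = ∂G₁/∂z − ∂G₃/∂x = 6*x^2
(∇×G)₃ = ∂G₂/∂x − ∂G₁/∂y = -1
∇×G = (-5*y^2 - 5*z^2 + 7, 6*x^2, -1)
At (1, 2, -2): (-33, 6, -1).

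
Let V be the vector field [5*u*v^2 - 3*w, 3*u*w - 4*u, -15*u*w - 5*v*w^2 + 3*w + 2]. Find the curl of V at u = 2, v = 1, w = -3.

(∇×V)₁ = ∂V₃/∂v − ∂V₂/∂w = -3*u - 5*w^2
(∇×V)₂ = ∂V₁/∂w − ∂V₃/∂u = 15*w - 3
(∇×V)₃ = ∂V₂/∂u − ∂V₁/∂v = -10*u*v + 3*w - 4
∇×V = (-3*u - 5*w^2, 15*w - 3, -10*u*v + 3*w - 4)
At (2, 1, -3): (-51, -48, -33).

(-51, -48, -33)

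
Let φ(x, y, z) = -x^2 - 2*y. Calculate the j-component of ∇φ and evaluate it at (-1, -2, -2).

-2

(∇φ)_2 = ∂φ/∂y = -2
At (-1, -2, -2): -2.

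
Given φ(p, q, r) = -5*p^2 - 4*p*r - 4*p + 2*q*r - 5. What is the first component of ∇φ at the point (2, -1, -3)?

-12

(∇φ)_1 = ∂φ/∂p = -10*p - 4*r - 4
At (2, -1, -3): -12.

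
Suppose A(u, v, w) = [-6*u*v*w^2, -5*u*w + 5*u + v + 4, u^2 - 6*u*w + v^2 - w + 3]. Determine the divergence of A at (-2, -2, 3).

120

∂A₁/∂u = -6*v*w^2
∂A₂/∂v = 1
∂A₃/∂w = -6*u - 1
∇·A = -6*u - 6*v*w^2
At (-2, -2, 3): 120.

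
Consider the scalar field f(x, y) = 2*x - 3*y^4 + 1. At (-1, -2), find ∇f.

∂f/∂x = 2
∂f/∂y = -12*y^3
∇f = (2, -12*y^3)
At (-1, -2): (2, 96).

(2, 96)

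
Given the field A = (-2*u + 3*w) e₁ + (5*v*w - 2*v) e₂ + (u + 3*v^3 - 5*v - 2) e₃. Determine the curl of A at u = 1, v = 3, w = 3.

(61, 2, 0)

(∇×A)₁ = ∂A₃/∂v − ∂A₂/∂w = 9*v^2 - 5*v - 5
(∇×A)₂ = ∂A₁/∂w − ∂A₃/∂u = 2
(∇×A)₃ = ∂A₂/∂u − ∂A₁/∂v = 0
∇×A = (9*v^2 - 5*v - 5, 2, 0)
At (1, 3, 3): (61, 2, 0).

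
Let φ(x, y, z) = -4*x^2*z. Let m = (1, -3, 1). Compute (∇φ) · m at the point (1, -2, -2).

12

∂φ/∂x = -8*x*z
∂φ/∂y = 0
∂φ/∂z = -4*x^2
∇φ at (1, -2, -2) = (16, 0, -4)
∇φ · m = (16)(1) + (0)(-3) + (-4)(1) = 12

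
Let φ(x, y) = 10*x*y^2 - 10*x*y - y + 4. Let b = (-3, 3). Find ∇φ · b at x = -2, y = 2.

∂φ/∂x = 10*y^2 - 10*y
∂φ/∂y = 20*x*y - 10*x - 1
∇φ at (-2, 2) = (20, -61)
∇φ · b = (20)(-3) + (-61)(3) = -243

-243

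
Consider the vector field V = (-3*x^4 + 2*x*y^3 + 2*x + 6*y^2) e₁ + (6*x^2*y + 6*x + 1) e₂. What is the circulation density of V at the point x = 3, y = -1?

-36

∂V₂/∂x = 12*x*y + 6
∂V₁/∂y = 6*x*y^2 + 12*y
Scalar curl = -6*x*y^2 + 12*x*y - 12*y + 6
At (3, -1): -36.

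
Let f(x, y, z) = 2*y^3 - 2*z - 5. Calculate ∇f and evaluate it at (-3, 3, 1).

(0, 54, -2)

∂f/∂x = 0
∂f/∂y = 6*y^2
∂f/∂z = -2
∇f = (0, 6*y^2, -2)
At (-3, 3, 1): (0, 54, -2).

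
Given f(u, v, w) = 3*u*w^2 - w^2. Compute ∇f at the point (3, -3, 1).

(3, 0, 16)

∂f/∂u = 3*w^2
∂f/∂v = 0
∂f/∂w = 6*u*w - 2*w
∇f = (3*w^2, 0, 6*u*w - 2*w)
At (3, -3, 1): (3, 0, 16).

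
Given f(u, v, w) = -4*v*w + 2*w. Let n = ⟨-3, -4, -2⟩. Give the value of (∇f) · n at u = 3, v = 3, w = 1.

∂f/∂u = 0
∂f/∂v = -4*w
∂f/∂w = -4*v + 2
∇f at (3, 3, 1) = (0, -4, -10)
∇f · n = (0)(-3) + (-4)(-4) + (-10)(-2) = 36

36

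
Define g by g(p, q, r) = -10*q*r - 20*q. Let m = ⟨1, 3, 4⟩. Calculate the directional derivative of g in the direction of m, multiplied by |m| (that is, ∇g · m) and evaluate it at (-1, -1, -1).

∂g/∂p = 0
∂g/∂q = -10*r - 20
∂g/∂r = -10*q
∇g at (-1, -1, -1) = (0, -10, 10)
∇g · m = (0)(1) + (-10)(3) + (10)(4) = 10

10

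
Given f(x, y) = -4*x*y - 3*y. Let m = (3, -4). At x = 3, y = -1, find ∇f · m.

∂f/∂x = -4*y
∂f/∂y = -4*x - 3
∇f at (3, -1) = (4, -15)
∇f · m = (4)(3) + (-15)(-4) = 72

72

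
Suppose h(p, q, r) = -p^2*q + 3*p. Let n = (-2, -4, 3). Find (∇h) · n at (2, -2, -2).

-6

∂h/∂p = -2*p*q + 3
∂h/∂q = -p^2
∂h/∂r = 0
∇h at (2, -2, -2) = (11, -4, 0)
∇h · n = (11)(-2) + (-4)(-4) + (0)(3) = -6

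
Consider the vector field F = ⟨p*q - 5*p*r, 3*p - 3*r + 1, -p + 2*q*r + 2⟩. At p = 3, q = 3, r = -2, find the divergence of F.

19

∂F₁/∂p = q - 5*r
∂F₂/∂q = 0
∂F₃/∂r = 2*q
∇·F = 3*q - 5*r
At (3, 3, -2): 19.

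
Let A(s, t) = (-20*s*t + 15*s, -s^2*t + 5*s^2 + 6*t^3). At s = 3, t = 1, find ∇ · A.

∂A₁/∂s = -20*t + 15
∂A₂/∂t = -s^2 + 18*t^2
∇·A = -s^2 + 18*t^2 - 20*t + 15
At (3, 1): 4.

4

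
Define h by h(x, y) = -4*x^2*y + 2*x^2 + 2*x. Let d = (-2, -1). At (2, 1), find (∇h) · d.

∂h/∂x = -8*x*y + 4*x + 2
∂h/∂y = -4*x^2
∇h at (2, 1) = (-6, -16)
∇h · d = (-6)(-2) + (-16)(-1) = 28

28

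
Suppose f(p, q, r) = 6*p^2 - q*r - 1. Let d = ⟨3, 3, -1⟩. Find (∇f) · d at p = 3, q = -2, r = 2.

∂f/∂p = 12*p
∂f/∂q = -r
∂f/∂r = -q
∇f at (3, -2, 2) = (36, -2, 2)
∇f · d = (36)(3) + (-2)(3) + (2)(-1) = 100

100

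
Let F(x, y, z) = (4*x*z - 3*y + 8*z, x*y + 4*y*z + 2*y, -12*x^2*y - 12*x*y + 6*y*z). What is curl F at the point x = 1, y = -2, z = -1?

(∇×F)₁ = ∂F₃/∂y − ∂F₂/∂z = -12*x^2 - 12*x - 4*y + 6*z
(∇×F)₂ = ∂F₁/∂z − ∂F₃/∂x = 24*x*y + 4*x + 12*y + 8
(∇×F)₃ = ∂F₂/∂x − ∂F₁/∂y = y + 3
∇×F = (-12*x^2 - 12*x - 4*y + 6*z, 24*x*y + 4*x + 12*y + 8, y + 3)
At (1, -2, -1): (-22, -60, 1).

(-22, -60, 1)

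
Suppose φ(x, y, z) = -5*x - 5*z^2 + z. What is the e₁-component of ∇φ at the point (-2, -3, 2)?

(∇φ)_1 = ∂φ/∂x = -5
At (-2, -3, 2): -5.

-5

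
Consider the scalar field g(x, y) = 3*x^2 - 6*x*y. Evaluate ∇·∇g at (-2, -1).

6

∂²g/∂x² = 6
∂²g/∂y² = 0
∇²g = 6
At (-2, -1): 6.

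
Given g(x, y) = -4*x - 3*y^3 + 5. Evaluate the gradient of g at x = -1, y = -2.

∂g/∂x = -4
∂g/∂y = -9*y^2
∇g = (-4, -9*y^2)
At (-1, -2): (-4, -36).

(-4, -36)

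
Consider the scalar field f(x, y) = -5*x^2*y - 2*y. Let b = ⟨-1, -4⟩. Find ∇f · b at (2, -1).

∂f/∂x = -10*x*y
∂f/∂y = -5*x^2 - 2
∇f at (2, -1) = (20, -22)
∇f · b = (20)(-1) + (-22)(-4) = 68

68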